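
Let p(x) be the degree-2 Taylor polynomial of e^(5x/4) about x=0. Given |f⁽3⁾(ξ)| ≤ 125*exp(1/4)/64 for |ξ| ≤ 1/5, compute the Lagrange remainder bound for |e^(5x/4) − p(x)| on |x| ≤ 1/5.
exp(1/4)/384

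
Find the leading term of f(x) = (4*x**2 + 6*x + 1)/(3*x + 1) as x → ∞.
4*x/3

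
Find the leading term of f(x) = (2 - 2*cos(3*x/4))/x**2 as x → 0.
9/16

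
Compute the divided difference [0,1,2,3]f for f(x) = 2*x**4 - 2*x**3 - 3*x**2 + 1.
10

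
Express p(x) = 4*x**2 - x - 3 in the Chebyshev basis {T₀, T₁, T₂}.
-T₀ - T₁ + (2)T₂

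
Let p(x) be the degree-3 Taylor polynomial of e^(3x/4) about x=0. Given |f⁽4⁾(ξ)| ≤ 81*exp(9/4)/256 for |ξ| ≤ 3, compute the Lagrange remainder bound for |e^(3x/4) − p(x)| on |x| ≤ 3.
2187*exp(9/4)/2048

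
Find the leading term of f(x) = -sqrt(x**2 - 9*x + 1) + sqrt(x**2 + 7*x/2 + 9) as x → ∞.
25/4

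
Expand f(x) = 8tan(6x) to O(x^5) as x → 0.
48*x + 576*x**3 + O(x**5)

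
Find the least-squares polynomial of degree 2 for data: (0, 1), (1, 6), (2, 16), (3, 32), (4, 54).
39/35 + (62/35)x + (20/7)x²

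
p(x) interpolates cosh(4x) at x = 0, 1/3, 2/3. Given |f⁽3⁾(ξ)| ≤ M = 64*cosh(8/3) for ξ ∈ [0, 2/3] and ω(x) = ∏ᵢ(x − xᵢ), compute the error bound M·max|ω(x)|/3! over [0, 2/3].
64*sqrt(3)*cosh(8/3)/729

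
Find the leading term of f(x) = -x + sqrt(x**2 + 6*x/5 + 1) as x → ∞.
3/5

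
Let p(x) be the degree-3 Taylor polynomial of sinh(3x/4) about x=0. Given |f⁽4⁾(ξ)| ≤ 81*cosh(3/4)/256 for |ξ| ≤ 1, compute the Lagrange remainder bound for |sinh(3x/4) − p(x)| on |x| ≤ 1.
27*cosh(3/4)/2048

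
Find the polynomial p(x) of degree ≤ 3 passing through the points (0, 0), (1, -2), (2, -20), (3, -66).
-2*x**3 - 2*x**2 + 2*x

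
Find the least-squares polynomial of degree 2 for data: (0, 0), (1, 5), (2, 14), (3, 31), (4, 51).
1/35 + (68/35)x + (19/7)x²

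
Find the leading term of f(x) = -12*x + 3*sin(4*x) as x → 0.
-32*x**3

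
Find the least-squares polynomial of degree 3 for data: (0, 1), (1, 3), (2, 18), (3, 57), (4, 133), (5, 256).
64/63 + (-229/378)x + (163/252)x² + (209/108)x³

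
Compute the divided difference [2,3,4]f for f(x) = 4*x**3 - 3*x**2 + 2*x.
33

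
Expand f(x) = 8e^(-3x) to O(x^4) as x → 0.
8 - 24*x + 36*x**2 - 36*x**3 + O(x**4)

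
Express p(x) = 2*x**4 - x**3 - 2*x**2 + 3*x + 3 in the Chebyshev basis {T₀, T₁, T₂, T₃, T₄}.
(11/4)T₀ + (9/4)T₁ + (-1/4)T₃ + (1/4)T₄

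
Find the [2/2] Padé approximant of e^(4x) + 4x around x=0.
(20*x**2/3 + 8*x + 1)/(1 - 4*x**2/3)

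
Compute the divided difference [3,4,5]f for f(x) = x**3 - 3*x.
12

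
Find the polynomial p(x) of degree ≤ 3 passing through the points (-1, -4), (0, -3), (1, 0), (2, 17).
2*x**3 + x**2 - 3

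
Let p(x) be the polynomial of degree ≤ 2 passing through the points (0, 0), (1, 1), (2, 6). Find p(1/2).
0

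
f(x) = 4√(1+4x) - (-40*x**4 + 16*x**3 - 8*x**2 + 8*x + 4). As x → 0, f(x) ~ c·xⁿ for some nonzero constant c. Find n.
5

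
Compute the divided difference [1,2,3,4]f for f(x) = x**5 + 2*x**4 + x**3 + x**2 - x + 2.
86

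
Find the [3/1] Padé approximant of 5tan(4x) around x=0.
320*x**3/3 + 20*x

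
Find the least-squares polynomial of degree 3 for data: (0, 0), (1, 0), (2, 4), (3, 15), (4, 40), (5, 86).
-10/63 + (272/189)x + (-221/126)x² + (53/54)x³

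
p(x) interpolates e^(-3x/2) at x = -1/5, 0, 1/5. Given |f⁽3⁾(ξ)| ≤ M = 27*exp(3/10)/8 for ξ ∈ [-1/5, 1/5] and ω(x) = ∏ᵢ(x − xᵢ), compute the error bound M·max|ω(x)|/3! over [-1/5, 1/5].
sqrt(3)*exp(3/10)/1000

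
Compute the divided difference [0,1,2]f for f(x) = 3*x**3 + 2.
9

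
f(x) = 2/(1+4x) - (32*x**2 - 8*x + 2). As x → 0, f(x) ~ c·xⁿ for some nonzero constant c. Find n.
3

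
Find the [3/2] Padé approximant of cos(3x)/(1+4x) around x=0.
(441*x**3/23 - 441*x**2/92 - 4*x + 1)/(1 - 1499*x**2/92)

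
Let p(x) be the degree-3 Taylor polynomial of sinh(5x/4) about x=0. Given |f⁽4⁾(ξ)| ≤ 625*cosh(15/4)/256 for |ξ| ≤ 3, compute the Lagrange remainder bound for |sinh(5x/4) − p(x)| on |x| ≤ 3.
16875*cosh(15/4)/2048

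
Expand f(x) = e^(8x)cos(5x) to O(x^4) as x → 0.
1 + 8*x + 39*x**2/2 - 44*x**3/3 + O(x**4)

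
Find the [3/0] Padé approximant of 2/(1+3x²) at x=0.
2 - 6*x**2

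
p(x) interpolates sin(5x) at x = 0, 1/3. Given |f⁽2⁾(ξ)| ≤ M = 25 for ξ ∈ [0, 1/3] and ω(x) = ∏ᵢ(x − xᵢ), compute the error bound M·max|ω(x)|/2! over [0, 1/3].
25/72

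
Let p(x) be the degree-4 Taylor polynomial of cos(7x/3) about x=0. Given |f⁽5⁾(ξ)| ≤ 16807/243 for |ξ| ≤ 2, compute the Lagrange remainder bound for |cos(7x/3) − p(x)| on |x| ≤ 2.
67228/3645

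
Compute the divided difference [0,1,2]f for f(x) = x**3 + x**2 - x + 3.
4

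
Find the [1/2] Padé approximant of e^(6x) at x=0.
(2*x + 1)/(6*x**2 - 4*x + 1)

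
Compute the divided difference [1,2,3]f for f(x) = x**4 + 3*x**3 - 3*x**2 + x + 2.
40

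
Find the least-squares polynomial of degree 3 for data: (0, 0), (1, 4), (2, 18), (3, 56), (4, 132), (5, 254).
4/21 + (106/63)x + (-19/42)x² + (37/18)x³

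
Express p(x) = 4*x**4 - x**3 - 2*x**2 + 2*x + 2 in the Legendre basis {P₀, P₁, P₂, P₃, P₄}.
(32/15)P₀ + (7/5)P₁ + (20/21)P₂ + (-2/5)P₃ + (32/35)P₄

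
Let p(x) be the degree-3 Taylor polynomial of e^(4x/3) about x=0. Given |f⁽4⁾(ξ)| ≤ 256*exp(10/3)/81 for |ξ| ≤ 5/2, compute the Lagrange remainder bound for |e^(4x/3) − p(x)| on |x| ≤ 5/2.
1250*exp(10/3)/243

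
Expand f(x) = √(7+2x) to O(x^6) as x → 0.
sqrt(7) + sqrt(7)*x/7 - sqrt(7)*x**2/98 + sqrt(7)*x**3/686 - 5*sqrt(7)*x**4/19208 + sqrt(7)*x**5/19208 + O(x**6)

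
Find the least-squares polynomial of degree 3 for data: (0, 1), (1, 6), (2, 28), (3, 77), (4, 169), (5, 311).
22/21 + (65/126)x + (205/84)x² + (71/36)x³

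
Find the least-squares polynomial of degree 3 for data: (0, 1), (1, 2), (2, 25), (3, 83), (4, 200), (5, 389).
115/126 + (-1963/756)x + (41/36)x² + (161/54)x³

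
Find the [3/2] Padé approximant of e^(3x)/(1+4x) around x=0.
(7227*x**3/5740 + 1899*x**2/820 + 3267*x/1435 + 1)/(-16689*x**2/5740 + 4702*x/1435 + 1)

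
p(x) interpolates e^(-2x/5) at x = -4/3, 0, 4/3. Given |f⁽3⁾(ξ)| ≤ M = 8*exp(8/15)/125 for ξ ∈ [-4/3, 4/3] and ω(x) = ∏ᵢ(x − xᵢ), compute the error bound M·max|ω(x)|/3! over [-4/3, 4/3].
512*sqrt(3)*exp(8/15)/91125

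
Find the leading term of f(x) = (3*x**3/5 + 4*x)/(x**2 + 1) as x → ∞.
3*x/5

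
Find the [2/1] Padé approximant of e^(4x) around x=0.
(8*x**2/3 + 8*x/3 + 1)/(1 - 4*x/3)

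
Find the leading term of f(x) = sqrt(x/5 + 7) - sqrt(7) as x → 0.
sqrt(7)*x/70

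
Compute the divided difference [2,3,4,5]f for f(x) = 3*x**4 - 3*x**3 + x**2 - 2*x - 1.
39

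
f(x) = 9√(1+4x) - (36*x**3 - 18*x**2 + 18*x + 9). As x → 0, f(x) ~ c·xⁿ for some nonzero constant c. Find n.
4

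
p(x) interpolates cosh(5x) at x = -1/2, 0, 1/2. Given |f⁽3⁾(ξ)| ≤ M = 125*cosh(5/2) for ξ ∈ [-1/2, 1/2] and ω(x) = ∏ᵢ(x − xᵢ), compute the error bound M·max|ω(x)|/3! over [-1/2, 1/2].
125*sqrt(3)*cosh(5/2)/216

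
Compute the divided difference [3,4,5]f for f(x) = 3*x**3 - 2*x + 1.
36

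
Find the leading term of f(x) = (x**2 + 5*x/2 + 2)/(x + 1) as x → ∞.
x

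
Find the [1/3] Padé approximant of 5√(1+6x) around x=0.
(105*x/4 + 5)/(27*x**3/8 - 9*x**2/4 + 9*x/4 + 1)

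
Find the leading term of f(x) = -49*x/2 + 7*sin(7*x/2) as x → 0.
-2401*x**3/48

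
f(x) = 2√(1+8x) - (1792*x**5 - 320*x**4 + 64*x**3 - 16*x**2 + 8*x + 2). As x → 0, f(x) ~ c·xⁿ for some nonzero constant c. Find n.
6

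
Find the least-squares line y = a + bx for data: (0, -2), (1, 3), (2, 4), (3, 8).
a = -7/5, b = 31/10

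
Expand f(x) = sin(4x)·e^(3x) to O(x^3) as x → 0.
4*x + 12*x**2 + O(x**3)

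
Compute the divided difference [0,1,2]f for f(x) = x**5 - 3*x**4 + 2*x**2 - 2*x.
-4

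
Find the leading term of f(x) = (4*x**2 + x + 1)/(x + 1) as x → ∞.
4*x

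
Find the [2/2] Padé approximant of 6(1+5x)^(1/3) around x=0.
(350*x**2/9 + 35*x + 6)/(125*x**2/54 + 25*x/6 + 1)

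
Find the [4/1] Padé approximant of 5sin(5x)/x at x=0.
3125*x**4/24 - 625*x**2/6 + 25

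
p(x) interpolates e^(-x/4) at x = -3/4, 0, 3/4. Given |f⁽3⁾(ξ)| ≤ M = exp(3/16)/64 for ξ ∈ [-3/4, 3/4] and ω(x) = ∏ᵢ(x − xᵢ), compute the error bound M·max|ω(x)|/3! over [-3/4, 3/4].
sqrt(3)*exp(3/16)/4096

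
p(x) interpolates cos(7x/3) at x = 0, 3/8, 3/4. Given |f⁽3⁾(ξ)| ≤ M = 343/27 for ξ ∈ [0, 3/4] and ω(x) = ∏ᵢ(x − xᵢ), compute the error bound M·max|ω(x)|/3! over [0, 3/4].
343*sqrt(3)/13824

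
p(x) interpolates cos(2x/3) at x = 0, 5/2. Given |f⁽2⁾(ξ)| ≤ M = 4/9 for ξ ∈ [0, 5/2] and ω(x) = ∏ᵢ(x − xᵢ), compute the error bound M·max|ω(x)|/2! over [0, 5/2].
25/72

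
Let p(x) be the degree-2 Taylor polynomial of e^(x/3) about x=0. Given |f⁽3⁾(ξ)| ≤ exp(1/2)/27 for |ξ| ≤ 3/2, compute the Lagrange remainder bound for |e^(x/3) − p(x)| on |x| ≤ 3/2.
exp(1/2)/48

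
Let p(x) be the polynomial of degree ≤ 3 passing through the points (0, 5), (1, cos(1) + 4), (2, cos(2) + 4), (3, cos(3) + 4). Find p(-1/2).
-35*cos(1)/16 + 21*cos(2)/16 - 5*cos(3)/16 + 99/16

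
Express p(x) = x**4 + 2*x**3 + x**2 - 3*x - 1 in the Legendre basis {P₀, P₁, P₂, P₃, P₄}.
(-7/15)P₀ + (-9/5)P₁ + (26/21)P₂ + (4/5)P₃ + (8/35)P₄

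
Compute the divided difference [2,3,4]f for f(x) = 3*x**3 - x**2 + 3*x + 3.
26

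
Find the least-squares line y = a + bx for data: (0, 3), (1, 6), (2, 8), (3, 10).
a = 33/10, b = 23/10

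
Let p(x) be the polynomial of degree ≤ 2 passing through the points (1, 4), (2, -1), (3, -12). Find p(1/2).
17/4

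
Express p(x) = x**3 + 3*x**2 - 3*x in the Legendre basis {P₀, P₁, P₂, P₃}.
P₀ + (-12/5)P₁ + (2)P₂ + (2/5)P₃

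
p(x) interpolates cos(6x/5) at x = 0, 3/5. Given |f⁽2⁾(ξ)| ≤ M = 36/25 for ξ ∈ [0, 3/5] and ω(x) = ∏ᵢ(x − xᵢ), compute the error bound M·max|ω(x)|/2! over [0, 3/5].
81/1250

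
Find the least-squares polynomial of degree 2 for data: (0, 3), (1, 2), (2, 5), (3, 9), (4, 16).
99/35 + (-109/70)x + (17/14)x²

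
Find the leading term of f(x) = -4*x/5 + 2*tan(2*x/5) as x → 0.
16*x**3/375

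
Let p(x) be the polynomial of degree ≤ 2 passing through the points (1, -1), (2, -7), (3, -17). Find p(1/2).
1/2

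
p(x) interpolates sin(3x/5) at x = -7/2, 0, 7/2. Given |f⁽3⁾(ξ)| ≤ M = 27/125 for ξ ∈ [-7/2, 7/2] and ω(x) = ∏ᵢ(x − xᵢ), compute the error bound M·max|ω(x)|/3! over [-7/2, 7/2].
343*sqrt(3)/1000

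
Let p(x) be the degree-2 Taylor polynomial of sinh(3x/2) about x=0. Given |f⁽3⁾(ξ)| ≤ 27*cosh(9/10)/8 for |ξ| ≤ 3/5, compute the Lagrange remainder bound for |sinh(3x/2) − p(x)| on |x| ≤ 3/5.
243*cosh(9/10)/2000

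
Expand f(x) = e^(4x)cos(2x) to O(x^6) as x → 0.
1 + 4*x + 6*x**2 + 8*x**3/3 - 14*x**4/3 - 152*x**5/15 + O(x**6)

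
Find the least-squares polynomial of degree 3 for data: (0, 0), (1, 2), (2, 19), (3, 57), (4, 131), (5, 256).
-5/14 + (167/84)x + (-4/7)x² + (25/12)x³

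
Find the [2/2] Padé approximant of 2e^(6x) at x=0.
(6*x**2 + 6*x + 2)/(3*x**2 - 3*x + 1)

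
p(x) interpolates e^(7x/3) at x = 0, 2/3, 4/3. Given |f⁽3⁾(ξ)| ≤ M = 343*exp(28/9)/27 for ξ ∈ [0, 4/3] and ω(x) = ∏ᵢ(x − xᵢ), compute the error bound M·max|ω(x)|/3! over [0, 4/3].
2744*sqrt(3)*exp(28/9)/19683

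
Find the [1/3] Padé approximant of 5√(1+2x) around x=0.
(35*x/4 + 5)/(x**3/8 - x**2/4 + 3*x/4 + 1)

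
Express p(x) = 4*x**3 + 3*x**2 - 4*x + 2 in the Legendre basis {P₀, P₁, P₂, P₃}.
(3)P₀ + (-8/5)P₁ + (2)P₂ + (8/5)P₃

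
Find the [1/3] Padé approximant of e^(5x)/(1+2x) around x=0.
(15*x/4 + 1)/(325*x**3/24 - 35*x**2/4 + 3*x/4 + 1)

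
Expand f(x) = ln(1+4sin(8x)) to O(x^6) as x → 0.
32*x - 512*x**2 + 31744*x**3/3 - 753664*x**4/3 + 19087360*x**5/3 + O(x**6)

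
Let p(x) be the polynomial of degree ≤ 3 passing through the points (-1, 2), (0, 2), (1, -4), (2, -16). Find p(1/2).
-1/4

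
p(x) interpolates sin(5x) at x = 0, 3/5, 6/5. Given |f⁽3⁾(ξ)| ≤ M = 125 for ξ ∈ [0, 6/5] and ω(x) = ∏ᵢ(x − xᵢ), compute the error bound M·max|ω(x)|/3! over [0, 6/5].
sqrt(3)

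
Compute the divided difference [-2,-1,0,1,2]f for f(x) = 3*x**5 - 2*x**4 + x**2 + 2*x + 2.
-2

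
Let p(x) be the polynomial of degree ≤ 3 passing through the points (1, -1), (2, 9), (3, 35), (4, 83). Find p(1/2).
-15/8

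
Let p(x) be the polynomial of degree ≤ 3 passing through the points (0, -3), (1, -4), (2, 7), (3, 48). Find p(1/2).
-31/8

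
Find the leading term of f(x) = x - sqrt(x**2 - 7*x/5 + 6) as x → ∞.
7/10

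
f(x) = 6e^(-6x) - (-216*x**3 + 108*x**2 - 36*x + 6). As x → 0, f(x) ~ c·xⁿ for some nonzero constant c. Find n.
4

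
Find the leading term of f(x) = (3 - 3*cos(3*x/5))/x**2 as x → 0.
27/50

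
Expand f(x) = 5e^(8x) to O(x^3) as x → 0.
5 + 40*x + 160*x**2 + O(x**3)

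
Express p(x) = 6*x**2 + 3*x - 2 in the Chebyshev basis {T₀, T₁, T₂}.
T₀ + (3)T₁ + (3)T₂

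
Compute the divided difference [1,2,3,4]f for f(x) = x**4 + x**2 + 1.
10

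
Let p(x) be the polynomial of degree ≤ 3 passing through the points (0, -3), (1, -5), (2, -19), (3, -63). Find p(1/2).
-29/8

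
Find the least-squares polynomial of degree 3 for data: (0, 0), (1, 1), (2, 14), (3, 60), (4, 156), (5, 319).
10/63 + (-83/189)x + (-283/126)x² + (163/54)x³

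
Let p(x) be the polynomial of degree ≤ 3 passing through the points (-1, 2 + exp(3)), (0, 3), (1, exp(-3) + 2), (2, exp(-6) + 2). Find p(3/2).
(5 + 15*exp(3) + (exp(3) + 27)*exp(6))*exp(-6)/16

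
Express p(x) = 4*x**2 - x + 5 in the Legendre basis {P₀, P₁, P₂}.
(19/3)P₀ - P₁ + (8/3)P₂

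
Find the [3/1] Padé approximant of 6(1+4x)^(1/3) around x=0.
(-128*x**3/27 + 32*x**2/3 + 24*x + 6)/(8*x/3 + 1)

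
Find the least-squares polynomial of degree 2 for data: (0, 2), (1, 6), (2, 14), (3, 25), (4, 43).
78/35 + (87/70)x + (31/14)x²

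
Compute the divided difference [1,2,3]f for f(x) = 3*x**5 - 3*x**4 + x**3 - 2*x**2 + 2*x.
199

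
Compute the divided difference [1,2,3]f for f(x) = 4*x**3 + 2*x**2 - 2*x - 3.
26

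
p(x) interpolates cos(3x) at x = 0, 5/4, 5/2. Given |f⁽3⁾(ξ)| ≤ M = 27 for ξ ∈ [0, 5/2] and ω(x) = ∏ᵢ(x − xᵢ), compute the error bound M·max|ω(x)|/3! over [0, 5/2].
125*sqrt(3)/64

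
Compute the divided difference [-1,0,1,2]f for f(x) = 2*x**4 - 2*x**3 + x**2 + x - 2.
2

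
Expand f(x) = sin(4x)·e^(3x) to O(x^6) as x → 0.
4*x + 12*x**2 + 22*x**3/3 - 14*x**4 - 779*x**5/30 + O(x**6)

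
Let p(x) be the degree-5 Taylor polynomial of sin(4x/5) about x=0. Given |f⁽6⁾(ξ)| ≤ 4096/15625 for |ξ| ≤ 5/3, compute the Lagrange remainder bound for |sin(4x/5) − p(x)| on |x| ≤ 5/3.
256/32805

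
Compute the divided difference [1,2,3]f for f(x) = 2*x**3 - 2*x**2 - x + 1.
10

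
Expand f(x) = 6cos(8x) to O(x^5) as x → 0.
6 - 192*x**2 + 1024*x**4 + O(x**5)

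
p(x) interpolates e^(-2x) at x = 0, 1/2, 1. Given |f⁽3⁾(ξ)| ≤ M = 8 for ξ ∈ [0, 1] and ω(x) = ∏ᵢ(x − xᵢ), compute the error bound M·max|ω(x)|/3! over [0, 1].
sqrt(3)/27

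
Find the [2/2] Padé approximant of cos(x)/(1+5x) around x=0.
(-295*x**2/588 + 5*x/294 + 1)/(x**2/12 + 1475*x/294 + 1)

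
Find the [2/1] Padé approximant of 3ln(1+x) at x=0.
x*(x + 6)/(2*(2*x/3 + 1))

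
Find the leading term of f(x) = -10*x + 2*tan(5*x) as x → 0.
250*x**3/3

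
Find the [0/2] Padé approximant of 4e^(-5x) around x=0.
4/(25*x**2/2 + 5*x + 1)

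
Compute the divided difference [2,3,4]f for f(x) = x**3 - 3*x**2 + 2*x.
6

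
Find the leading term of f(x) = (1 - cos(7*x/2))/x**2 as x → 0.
49/8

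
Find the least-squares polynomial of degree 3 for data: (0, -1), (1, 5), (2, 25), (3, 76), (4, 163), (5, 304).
-59/63 + (89/54)x + (481/252)x² + (215/108)x³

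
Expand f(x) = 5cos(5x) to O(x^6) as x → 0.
5 - 125*x**2/2 + 3125*x**4/24 + O(x**6)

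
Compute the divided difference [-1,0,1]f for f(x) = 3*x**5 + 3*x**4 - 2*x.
3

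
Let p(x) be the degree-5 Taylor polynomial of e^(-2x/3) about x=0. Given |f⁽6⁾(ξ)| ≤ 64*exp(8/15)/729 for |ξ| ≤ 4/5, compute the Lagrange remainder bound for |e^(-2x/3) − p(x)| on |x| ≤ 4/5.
16384*exp(8/15)/512578125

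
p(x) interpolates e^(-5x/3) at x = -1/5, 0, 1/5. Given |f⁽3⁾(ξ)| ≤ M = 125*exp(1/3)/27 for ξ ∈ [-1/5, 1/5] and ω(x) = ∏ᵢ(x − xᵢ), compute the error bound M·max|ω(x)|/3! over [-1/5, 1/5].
sqrt(3)*exp(1/3)/729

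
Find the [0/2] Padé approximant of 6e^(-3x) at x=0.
6/(9*x**2/2 + 3*x + 1)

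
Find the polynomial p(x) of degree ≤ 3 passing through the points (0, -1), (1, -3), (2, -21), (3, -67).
-2*x**3 - 2*x**2 + 2*x - 1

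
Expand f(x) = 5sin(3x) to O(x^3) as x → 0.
15*x + O(x**3)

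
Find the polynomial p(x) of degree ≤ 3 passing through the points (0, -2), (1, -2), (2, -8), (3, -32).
-2*x**3 + 3*x**2 - x - 2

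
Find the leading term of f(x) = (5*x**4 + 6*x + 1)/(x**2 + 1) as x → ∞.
5*x**2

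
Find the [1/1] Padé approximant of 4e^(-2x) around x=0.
(4 - 4*x)/(x + 1)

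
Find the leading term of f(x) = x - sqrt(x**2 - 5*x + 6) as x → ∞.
5/2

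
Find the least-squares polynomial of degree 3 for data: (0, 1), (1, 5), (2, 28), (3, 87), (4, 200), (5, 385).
121/126 + (587/756)x + (55/126)x² + (319/108)x³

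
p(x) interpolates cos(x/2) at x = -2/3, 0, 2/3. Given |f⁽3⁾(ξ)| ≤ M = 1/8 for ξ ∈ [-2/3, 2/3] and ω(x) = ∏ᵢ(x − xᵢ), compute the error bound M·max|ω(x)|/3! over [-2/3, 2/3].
sqrt(3)/729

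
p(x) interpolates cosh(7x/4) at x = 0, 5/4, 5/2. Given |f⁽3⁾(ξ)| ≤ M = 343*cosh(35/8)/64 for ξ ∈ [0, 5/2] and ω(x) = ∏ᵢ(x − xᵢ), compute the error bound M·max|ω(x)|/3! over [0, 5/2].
42875*sqrt(3)*cosh(35/8)/110592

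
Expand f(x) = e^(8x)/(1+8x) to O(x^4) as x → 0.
1 + 32*x**2 - 512*x**3/3 + O(x**4)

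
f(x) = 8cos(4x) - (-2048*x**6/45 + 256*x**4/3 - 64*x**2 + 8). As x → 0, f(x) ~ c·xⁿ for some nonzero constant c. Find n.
8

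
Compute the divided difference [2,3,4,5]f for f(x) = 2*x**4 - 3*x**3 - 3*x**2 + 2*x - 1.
25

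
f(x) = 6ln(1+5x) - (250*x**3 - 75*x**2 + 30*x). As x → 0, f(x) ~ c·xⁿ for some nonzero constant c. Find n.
4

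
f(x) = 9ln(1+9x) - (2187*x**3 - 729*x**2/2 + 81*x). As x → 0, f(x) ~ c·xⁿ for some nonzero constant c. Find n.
4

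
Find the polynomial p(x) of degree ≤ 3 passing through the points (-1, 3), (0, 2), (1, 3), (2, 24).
3*x**3 + x**2 - 3*x + 2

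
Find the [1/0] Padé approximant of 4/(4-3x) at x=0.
3*x/4 + 1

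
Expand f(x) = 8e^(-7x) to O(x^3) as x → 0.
8 - 56*x + 196*x**2 + O(x**3)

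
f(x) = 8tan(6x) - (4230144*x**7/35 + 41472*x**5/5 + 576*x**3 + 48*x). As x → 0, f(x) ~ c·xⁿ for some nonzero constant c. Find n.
9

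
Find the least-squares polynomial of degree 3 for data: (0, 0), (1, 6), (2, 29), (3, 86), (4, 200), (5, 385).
1/21 + (485/126)x + (-89/84)x² + (113/36)x³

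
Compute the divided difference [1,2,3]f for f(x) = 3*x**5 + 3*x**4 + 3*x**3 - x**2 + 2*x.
362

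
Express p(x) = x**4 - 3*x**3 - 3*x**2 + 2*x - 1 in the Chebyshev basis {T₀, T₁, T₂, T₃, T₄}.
(-17/8)T₀ + (-1/4)T₁ - T₂ + (-3/4)T₃ + (1/8)T₄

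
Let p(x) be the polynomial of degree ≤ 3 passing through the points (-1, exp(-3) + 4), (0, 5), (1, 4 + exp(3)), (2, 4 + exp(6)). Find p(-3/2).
((-5*exp(6) + 29 + 21*exp(3))*exp(3) + 35)*exp(-3)/16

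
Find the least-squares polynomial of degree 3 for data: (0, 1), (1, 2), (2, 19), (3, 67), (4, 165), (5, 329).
59/63 + (-209/378)x + (-247/252)x² + (307/108)x³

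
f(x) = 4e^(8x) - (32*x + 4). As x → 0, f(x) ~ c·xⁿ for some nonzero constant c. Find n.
2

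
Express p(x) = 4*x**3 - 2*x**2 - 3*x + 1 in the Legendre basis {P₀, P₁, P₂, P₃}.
(1/3)P₀ + (-3/5)P₁ + (-4/3)P₂ + (8/5)P₃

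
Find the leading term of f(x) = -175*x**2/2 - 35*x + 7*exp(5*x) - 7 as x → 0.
875*x**3/6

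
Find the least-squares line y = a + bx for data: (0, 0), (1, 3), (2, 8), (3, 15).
a = -1, b = 5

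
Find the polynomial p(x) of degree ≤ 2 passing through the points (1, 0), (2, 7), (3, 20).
3*x**2 - 2*x - 1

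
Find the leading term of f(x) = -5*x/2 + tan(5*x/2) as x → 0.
125*x**3/24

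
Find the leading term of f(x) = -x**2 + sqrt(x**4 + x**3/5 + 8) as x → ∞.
x/10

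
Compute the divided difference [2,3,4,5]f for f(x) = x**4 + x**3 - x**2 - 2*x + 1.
15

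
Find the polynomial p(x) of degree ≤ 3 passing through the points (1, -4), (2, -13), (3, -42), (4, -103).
-2*x**3 + 2*x**2 - x - 3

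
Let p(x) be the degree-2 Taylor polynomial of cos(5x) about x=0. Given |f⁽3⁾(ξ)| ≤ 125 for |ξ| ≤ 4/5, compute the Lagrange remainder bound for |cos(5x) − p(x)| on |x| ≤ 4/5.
32/3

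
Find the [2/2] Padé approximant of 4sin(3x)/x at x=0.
(12 - 63*x**2/5)/(9*x**2/20 + 1)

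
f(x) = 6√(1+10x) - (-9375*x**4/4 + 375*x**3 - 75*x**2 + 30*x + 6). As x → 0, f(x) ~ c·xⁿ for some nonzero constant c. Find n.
5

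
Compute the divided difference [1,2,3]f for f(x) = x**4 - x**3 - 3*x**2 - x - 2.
16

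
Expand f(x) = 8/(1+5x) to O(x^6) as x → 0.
8 - 40*x + 200*x**2 - 1000*x**3 + 5000*x**4 - 25000*x**5 + O(x**6)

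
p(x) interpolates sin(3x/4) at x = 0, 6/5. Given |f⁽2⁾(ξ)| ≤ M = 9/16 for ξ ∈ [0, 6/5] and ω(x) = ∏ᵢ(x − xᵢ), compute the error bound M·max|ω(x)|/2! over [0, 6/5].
81/800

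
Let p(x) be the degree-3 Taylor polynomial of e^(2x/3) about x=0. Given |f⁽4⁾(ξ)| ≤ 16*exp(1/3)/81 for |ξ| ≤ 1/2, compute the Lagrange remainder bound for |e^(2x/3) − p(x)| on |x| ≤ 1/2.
exp(1/3)/1944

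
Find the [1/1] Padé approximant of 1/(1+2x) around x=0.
1/(2*x + 1)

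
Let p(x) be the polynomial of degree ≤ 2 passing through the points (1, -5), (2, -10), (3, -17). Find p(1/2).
-13/4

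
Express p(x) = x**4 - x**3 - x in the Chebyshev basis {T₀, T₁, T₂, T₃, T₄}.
(3/8)T₀ + (-7/4)T₁ + (1/2)T₂ + (-1/4)T₃ + (1/8)T₄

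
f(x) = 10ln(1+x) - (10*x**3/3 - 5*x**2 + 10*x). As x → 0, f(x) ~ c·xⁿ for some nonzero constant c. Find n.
4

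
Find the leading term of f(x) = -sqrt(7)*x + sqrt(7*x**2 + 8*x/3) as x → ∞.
4*sqrt(7)/21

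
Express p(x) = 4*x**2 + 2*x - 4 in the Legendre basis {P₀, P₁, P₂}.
(-8/3)P₀ + (2)P₁ + (8/3)P₂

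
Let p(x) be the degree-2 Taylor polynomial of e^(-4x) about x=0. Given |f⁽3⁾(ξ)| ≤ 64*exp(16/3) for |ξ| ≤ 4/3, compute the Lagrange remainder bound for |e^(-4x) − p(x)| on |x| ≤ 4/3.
2048*exp(16/3)/81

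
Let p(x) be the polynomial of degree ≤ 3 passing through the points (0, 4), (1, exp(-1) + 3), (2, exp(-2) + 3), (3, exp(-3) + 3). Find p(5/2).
(-5*exp(2) + 5 + 15*e + 49*exp(3))*exp(-3)/16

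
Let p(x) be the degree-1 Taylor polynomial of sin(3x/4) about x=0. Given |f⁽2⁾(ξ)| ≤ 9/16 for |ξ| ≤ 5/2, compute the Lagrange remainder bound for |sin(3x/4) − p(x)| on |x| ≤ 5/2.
225/128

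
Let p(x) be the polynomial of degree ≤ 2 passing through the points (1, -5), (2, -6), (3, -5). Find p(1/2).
-15/4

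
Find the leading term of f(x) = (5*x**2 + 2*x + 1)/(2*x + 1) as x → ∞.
5*x/2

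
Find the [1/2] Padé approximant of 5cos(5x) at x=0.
5/(25*x**2/2 + 1)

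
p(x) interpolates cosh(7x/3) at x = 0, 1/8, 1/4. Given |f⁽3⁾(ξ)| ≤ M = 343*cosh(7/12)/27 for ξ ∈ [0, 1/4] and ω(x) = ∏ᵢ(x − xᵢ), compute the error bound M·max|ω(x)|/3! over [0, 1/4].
343*sqrt(3)*cosh(7/12)/373248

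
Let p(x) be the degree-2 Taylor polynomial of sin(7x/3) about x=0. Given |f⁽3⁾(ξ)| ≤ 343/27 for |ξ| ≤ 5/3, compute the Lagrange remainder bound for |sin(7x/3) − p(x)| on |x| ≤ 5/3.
42875/4374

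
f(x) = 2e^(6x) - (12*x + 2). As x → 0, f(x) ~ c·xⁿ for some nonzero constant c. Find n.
2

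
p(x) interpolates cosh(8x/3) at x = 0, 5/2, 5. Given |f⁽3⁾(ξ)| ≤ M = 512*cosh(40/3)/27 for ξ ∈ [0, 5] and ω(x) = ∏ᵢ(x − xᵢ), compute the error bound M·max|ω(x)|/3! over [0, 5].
8000*sqrt(3)*cosh(40/3)/729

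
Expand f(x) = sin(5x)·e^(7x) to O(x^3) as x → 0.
5*x + 35*x**2 + O(x**3)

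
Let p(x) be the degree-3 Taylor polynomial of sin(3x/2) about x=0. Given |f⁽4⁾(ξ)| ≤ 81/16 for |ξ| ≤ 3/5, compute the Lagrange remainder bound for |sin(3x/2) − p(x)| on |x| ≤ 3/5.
2187/80000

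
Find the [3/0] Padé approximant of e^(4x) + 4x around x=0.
32*x**3/3 + 8*x**2 + 8*x + 1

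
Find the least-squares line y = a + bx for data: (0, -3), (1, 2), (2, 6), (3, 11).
a = -29/10, b = 23/5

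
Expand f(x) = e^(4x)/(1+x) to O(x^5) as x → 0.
1 + 3*x + 5*x**2 + 17*x**3/3 + 5*x**4 + O(x**5)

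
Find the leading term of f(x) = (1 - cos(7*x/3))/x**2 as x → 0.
49/18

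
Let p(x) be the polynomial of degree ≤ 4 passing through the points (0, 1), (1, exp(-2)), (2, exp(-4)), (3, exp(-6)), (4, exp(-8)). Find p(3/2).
(-5*exp(8) - 20*exp(2) + 3 + 90*exp(4) + 60*exp(6))*exp(-8)/128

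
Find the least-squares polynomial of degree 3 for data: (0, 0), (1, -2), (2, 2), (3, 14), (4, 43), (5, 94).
-19/126 + (-1049/756)x + (-115/126)x² + (107/108)x³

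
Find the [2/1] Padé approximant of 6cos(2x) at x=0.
6 - 12*x**2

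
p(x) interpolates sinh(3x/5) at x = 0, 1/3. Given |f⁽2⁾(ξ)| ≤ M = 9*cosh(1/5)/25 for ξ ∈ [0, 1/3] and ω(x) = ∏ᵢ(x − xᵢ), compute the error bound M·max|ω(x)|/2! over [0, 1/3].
cosh(1/5)/200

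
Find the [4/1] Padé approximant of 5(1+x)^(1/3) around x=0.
(5*x**4/243 - 8*x**3/81 + 2*x**2/3 + 16*x/3 + 5)/(11*x/15 + 1)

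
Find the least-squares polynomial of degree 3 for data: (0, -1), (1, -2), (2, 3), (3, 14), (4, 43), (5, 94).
-11/9 + (127/189)x + (-107/63)x² + (29/27)x³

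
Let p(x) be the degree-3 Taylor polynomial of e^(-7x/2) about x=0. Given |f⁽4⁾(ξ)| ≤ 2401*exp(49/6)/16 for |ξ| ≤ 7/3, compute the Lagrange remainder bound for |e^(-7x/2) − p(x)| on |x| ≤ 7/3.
5764801*exp(49/6)/31104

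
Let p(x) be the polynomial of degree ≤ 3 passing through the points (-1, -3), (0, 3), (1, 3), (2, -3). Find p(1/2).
15/4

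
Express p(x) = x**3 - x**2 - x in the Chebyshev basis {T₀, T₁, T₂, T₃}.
(-1/2)T₀ + (-1/4)T₁ + (-1/2)T₂ + (1/4)T₃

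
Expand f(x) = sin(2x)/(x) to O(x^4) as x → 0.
2 - 4*x**2/3 + O(x**4)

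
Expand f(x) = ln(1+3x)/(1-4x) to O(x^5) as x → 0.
3*x + 15*x**2/2 + 39*x**3 + 543*x**4/4 + O(x**5)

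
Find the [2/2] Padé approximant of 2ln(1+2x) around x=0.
4*x*(x + 1)/(2*x**2/3 + 2*x + 1)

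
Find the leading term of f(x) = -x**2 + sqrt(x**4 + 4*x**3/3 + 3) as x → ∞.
2*x/3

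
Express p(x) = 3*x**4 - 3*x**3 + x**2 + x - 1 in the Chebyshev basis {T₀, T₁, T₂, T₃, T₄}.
(5/8)T₀ + (-5/4)T₁ + (2)T₂ + (-3/4)T₃ + (3/8)T₄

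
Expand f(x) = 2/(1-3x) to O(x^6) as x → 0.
2 + 6*x + 18*x**2 + 54*x**3 + 162*x**4 + 486*x**5 + O(x**6)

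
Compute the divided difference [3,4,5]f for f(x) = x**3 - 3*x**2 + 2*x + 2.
9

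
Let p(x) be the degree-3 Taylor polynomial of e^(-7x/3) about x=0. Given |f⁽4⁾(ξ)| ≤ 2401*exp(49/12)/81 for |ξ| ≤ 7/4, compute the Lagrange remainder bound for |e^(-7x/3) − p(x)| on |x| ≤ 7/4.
5764801*exp(49/12)/497664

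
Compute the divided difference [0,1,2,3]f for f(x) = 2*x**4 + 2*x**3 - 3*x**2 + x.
14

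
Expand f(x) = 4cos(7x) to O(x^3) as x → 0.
4 - 98*x**2 + O(x**3)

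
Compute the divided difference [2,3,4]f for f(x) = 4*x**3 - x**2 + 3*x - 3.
35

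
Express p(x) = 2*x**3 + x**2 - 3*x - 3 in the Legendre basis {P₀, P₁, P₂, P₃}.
(-8/3)P₀ + (-9/5)P₁ + (2/3)P₂ + (4/5)P₃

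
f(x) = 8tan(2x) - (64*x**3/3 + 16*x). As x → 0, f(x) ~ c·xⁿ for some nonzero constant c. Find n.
5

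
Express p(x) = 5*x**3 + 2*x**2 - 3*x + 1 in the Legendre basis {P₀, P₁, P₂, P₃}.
(5/3)P₀ + (4/3)P₂ + (2)P₃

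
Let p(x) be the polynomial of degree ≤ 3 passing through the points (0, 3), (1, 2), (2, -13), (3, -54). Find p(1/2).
7/2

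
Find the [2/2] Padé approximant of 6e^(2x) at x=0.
(2*x**2 + 6*x + 6)/(x**2/3 - x + 1)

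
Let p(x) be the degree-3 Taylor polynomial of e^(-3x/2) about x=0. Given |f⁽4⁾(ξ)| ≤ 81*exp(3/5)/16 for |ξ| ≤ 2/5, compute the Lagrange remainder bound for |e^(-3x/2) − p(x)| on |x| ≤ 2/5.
27*exp(3/5)/5000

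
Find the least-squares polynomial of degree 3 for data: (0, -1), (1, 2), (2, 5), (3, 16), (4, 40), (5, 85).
-41/42 + (1217/252)x + (-37/12)x² + (10/9)x³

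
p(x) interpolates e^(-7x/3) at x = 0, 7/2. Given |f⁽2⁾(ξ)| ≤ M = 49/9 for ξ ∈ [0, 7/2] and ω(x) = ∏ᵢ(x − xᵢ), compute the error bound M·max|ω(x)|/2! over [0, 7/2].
2401/288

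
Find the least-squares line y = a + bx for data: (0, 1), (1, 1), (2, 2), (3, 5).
a = 3/10, b = 13/10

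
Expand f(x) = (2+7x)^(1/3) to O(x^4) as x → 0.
2**(1/3) + 7*2**(1/3)*x/6 - 49*2**(1/3)*x**2/36 + 1715*2**(1/3)*x**3/648 + O(x**4)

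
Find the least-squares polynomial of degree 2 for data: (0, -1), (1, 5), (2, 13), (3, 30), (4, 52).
-19/35 + (97/70)x + (41/14)x²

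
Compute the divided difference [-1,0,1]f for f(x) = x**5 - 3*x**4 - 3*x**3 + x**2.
-2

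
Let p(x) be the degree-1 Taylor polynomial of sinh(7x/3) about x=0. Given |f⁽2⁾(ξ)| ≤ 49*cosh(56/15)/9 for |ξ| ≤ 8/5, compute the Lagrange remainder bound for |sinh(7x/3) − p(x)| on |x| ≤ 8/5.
1568*cosh(56/15)/225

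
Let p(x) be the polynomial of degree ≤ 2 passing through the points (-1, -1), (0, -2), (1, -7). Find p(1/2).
-4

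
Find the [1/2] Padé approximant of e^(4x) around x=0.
(4*x/3 + 1)/(8*x**2/3 - 8*x/3 + 1)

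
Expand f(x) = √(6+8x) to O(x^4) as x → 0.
sqrt(6) + 2*sqrt(6)*x/3 - 2*sqrt(6)*x**2/9 + 4*sqrt(6)*x**3/27 + O(x**4)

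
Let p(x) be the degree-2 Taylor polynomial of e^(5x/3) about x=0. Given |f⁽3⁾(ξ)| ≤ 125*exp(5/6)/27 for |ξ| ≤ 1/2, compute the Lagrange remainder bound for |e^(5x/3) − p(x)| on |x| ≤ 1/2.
125*exp(5/6)/1296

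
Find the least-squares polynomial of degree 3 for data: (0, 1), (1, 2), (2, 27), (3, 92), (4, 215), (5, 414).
58/63 + (-1681/378)x + (181/63)x² + (157/54)x³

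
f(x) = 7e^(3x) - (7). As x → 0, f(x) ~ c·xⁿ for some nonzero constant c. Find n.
1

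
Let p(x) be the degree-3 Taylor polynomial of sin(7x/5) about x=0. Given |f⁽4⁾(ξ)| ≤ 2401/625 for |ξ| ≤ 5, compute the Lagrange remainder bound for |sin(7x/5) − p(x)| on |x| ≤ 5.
2401/24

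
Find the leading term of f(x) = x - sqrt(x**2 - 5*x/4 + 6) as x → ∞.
5/8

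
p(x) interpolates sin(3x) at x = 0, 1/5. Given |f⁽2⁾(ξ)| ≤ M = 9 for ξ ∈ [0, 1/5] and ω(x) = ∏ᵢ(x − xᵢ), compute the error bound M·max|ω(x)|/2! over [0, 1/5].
9/200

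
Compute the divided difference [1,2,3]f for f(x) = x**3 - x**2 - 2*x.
5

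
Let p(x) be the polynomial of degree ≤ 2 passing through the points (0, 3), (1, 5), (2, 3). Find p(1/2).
9/2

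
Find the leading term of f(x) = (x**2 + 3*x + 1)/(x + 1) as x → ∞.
x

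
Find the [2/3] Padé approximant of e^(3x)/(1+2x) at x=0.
(123*x**2/140 + 54*x/35 + 1)/(183*x**3/140 - 303*x**2/140 + 19*x/35 + 1)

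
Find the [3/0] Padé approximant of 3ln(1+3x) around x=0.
9*x*(6*x**2 - 3*x + 2)/2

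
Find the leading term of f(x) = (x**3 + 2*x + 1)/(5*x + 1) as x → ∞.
x**2/5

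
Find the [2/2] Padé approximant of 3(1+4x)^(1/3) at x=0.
(112*x**2/9 + 14*x + 3)/(40*x**2/27 + 10*x/3 + 1)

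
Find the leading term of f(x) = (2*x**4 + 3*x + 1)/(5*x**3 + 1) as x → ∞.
2*x/5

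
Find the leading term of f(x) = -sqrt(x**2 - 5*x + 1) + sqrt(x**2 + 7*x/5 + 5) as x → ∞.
16/5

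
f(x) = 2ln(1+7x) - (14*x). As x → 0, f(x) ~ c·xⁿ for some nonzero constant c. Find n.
2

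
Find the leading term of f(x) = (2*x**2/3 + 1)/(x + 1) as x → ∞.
2*x/3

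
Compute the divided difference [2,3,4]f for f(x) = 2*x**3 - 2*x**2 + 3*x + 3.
16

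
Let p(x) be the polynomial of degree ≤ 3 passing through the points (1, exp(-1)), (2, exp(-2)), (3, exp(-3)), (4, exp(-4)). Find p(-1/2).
(-189*exp(2) - 35 + 135*e + 105*exp(3))*exp(-4)/16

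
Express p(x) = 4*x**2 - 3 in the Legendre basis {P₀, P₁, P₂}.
(-5/3)P₀ + (8/3)P₂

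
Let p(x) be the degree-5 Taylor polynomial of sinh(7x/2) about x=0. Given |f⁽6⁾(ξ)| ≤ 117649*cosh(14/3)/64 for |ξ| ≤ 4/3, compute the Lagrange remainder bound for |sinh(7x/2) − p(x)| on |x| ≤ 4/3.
470596*cosh(14/3)/32805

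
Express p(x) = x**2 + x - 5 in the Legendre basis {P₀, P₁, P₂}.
(-14/3)P₀ + P₁ + (2/3)P₂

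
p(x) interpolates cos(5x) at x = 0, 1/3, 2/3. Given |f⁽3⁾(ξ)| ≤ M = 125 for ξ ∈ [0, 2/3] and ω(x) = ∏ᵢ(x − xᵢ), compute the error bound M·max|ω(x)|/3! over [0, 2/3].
125*sqrt(3)/729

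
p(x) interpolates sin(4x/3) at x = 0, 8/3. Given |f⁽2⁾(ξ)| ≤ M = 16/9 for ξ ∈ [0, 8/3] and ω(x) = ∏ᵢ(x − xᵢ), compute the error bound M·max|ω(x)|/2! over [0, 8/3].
128/81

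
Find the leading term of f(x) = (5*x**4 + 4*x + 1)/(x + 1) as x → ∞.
5*x**3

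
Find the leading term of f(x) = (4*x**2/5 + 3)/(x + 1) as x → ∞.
4*x/5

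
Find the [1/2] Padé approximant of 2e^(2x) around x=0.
(4*x/3 + 2)/(2*x**2/3 - 4*x/3 + 1)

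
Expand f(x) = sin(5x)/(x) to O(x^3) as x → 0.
5 - 125*x**2/6 + O(x**3)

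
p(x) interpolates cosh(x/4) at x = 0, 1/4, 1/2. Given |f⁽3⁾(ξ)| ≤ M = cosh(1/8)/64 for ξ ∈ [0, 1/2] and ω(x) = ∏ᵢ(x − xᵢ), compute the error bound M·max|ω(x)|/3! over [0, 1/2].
sqrt(3)*cosh(1/8)/110592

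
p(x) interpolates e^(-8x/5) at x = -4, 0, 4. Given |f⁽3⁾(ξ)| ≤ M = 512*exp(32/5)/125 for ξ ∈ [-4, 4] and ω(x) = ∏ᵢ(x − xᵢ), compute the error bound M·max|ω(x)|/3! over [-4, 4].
32768*sqrt(3)*exp(32/5)/3375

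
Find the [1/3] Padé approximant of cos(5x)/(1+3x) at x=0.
(1 - 125*x/36)/(-425*x**3/72 + 25*x**2/12 - 17*x/36 + 1)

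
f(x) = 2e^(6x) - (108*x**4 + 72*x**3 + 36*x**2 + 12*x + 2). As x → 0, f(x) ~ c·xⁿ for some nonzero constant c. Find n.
5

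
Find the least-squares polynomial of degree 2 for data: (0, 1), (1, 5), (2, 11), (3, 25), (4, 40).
38/35 + (43/35)x + (15/7)x²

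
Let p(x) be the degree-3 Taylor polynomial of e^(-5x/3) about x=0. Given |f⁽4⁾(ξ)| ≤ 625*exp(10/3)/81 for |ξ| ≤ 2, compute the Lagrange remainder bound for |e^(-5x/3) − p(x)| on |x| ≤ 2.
1250*exp(10/3)/243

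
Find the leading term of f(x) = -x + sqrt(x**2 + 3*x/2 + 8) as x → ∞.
3/4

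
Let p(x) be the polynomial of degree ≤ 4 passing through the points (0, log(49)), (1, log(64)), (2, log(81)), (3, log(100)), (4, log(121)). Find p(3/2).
-5*log(10)/16 - 5*log(7)/64 + 3*log(11)/64 + 45*log(2)/16 + 45*log(3)/16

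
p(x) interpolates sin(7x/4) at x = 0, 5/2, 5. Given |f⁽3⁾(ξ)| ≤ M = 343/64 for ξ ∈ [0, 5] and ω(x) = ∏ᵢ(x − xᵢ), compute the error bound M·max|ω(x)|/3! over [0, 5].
42875*sqrt(3)/13824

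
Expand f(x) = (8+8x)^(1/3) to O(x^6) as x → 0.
2 + 2*x/3 - 2*x**2/9 + 10*x**3/81 - 20*x**4/243 + 44*x**5/729 + O(x**6)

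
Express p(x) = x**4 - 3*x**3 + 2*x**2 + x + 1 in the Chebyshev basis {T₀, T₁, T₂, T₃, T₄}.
(19/8)T₀ + (-5/4)T₁ + (3/2)T₂ + (-3/4)T₃ + (1/8)T₄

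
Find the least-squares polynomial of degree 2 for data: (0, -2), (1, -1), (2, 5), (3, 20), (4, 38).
-72/35 + (-153/70)x + (43/14)x²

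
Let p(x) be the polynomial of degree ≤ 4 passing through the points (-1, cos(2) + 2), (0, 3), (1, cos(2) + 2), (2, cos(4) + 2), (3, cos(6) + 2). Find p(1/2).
85*cos(2)/128 + 3*cos(6)/128 - 5*cos(4)/32 + 79/32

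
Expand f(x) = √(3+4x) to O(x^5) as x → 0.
sqrt(3) + 2*sqrt(3)*x/3 - 2*sqrt(3)*x**2/9 + 4*sqrt(3)*x**3/27 - 10*sqrt(3)*x**4/81 + O(x**5)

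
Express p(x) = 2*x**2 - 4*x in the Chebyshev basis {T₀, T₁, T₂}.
T₀ + (-4)T₁ + T₂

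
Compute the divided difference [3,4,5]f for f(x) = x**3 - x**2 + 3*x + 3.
11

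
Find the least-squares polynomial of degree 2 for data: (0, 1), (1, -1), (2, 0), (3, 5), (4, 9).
24/35 + (-83/35)x + (8/7)x²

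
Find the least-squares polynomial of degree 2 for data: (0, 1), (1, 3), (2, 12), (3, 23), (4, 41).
6/7 + (2/7)x + (17/7)x²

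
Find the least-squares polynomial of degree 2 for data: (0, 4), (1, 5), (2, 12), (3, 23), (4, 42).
144/35 + (-71/35)x + (20/7)x²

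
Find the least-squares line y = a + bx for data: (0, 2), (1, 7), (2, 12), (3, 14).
a = 13/5, b = 41/10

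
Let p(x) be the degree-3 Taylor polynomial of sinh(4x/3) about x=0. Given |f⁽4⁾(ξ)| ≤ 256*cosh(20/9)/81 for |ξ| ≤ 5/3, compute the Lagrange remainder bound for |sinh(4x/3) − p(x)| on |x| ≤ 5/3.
20000*cosh(20/9)/19683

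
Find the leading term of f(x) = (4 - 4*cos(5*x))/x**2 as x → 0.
50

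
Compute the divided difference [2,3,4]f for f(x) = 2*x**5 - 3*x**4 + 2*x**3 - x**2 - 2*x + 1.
422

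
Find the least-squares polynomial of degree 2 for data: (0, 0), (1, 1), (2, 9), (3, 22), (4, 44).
4/35 + (-177/70)x + (47/14)x²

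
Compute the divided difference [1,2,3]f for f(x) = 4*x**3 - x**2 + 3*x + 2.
23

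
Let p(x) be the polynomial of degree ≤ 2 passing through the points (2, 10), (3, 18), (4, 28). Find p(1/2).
7/4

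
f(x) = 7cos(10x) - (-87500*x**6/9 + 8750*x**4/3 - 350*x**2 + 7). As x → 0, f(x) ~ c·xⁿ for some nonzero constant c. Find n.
8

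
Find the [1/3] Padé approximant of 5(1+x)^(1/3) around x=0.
(25*x/6 + 5)/(x**3/81 - x**2/18 + x/2 + 1)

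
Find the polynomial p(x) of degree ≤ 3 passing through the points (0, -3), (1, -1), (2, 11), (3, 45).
2*x**3 - x**2 + x - 3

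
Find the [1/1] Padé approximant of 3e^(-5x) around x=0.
(3 - 15*x/2)/(5*x/2 + 1)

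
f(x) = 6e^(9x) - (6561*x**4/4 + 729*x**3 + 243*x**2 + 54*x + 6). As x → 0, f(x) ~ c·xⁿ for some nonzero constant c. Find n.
5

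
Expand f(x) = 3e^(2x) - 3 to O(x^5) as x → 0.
6*x + 6*x**2 + 4*x**3 + 2*x**4 + O(x**5)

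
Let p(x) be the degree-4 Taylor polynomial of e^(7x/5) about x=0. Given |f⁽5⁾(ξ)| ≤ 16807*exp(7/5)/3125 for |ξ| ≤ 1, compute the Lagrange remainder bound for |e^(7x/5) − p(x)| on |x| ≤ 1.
16807*exp(7/5)/375000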